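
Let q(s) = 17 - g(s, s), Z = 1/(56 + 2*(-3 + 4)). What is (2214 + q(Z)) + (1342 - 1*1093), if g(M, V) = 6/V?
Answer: 2132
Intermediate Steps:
Z = 1/58 (Z = 1/(56 + 2*1) = 1/(56 + 2) = 1/58 ≈ 0.017241)
q(s) = 17 - 6/s
(2214 + q(Z)) + (1342 - 1*1093) = (2214 + (17 - 6/1/58)) + (1342 - 1*1093) = (2214 + (17 - 6*58)) + (1342 - 1093) = (2214 + (17 - 348)) + 249 = (2214 - 331) + 249 = 1883 + 249 = 2132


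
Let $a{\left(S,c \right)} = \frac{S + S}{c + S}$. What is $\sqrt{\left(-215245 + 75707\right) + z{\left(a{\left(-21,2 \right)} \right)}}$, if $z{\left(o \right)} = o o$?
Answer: $\frac{i \sqrt{50371454}}{19} \approx 373.54 i$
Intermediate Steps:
$a{\left(S,c \right)} = \frac{2 S}{S + c}$
$z{\left(o \right)} = o^{2}$
$\sqrt{\left(-215245 + 75707\right) + z{\left(a{\left(-21,2 \right)} \right)}} = \sqrt{\left(-215245 + 75707\right) + \left(2 \left(-21\right) \frac{1}{-21 + 2}\right)^{2}} = \sqrt{-139538 + \left(2 \left(-21\right) \frac{1}{-19}\right)^{2}} = \sqrt{-139538 + \left(2 \left(-21\right) \left(- \frac{1}{19}\right)\right)^{2}} = \sqrt{-139538 + \left(\frac{42}{19}\right)^{2}} = \sqrt{-139538 + \frac{1764}{361}} = \sqrt{- \frac{50371454}{361}} = \frac{i \sqrt{50371454}}{19}$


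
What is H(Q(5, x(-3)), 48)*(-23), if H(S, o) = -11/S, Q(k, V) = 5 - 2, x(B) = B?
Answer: 253/3 ≈ 84.333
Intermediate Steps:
Q(k, V) = 3
H(Q(5, x(-3)), 48)*(-23) = -11/3*(-23) = 253/3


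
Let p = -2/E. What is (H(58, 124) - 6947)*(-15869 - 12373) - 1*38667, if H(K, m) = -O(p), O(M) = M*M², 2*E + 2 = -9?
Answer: 261088780305/1331 ≈ 1.9616e+8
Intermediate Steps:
E = -11/2 (E = -1 + (½)*(-9) = -1 - 9/2 = -11/2 ≈ -5.5000)
p = 4/11 (p = -2/(-11/2) = -2*(-2/11) = 4/11 ≈ 0.36364)
O(M) = M³
H(K, m) = -64/1331 (H(K, m) = -(4/11)³ = -1*64/1331 = -64/1331)
(H(58, 124) - 6947)*(-15869 - 12373) - 1*38667 = (-64/1331 - 6947)*(-15869 - 12373) - 1*38667 = -9246521/1331*(-28242) - 38667 = 261140246082/1331 - 38667 = 261088780305/1331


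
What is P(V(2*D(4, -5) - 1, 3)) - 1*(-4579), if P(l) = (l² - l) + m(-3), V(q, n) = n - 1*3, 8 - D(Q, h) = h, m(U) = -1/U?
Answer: 13738/3 ≈ 4579.3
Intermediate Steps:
D(Q, h) = 8 - h
V(q, n) = -3 + n (V(q, n) = n - 3 = -3 + n)
P(l) = ⅓ + l² - l (P(l) = (l² - l) - 1/(-3) = (l² - l) - 1*(-⅓) = (l² - l) + ⅓ = ⅓ + l² - l)
P(V(2*D(4, -5) - 1, 3)) - 1*(-4579) = (⅓ + (-3 + 3)² - (-3 + 3)) - 1*(-4579) = (⅓ + 0² - 1*0) + 4579 = (⅓ + 0 + 0) + 4579 = ⅓ + 4579 = 13738/3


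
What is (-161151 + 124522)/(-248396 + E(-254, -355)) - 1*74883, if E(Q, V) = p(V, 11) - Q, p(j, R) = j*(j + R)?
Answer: -9436868797/126022 ≈ -74883.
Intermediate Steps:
p(j, R) = j*(R + j)
E(Q, V) = -Q + V*(11 + V) (E(Q, V) = V*(11 + V) - Q = -Q + V*(11 + V))
(-161151 + 124522)/(-248396 + E(-254, -355)) - 1*74883 = (-161151 + 124522)/(-248396 + (-1*(-254) - 355*(11 - 355))) - 1*74883 = -36629/(-248396 + (254 - 355*(-344))) - 74883 = -36629/(-248396 + (254 + 122120)) - 74883 = -36629/(-248396 + 122374) - 74883 = -36629/(-126022) - 74883 = -36629*(-1/126022) - 74883 = 36629/126022 - 74883 = -9436868797/126022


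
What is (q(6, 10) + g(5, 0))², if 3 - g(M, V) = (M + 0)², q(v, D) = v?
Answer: 256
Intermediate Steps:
g(M, V) = 3 - M² (g(M, V) = 3 - (M + 0)² = 3 - M²)
(q(6, 10) + g(5, 0))² = (6 + (3 - 1*5²))² = (6 + (3 - 1*25))² = (6 + (3 - 25))² = (6 - 22)² = (-16)² = 256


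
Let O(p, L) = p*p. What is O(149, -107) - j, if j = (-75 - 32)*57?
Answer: 28300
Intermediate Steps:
O(p, L) = p²
j = -6099 (j = -107*57 = -6099)
O(149, -107) - j = 149² - 1*(-6099) = 22201 + 6099 = 28300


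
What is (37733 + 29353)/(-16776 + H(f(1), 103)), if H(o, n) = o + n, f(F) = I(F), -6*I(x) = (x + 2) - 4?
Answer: -402516/100037 ≈ -4.0237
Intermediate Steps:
I(x) = 1/3 - x/6 (I(x) = -((x + 2) - 4)/6 = -((2 + x) - 4)/6 = -(-2 + x)/6 = 1/3 - x/6)
f(F) = 1/3 - F/6
H(o, n) = n + o
(37733 + 29353)/(-16776 + H(f(1), 103)) = (37733 + 29353)/(-16776 + (103 + (1/3 - 1/6*1))) = 67086/(-16776 + (103 + (1/3 - 1/6))) = 67086/(-16776 + (103 + 1/6)) = 67086/(-16776 + 619/6) = 67086/(-100037/6) = 67086*(-6/100037) = -402516/100037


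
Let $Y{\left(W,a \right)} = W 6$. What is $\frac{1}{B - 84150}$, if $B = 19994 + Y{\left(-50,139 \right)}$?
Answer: $- \frac{1}{64456} \approx -1.5514 \cdot 10^{-5}$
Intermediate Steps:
$Y{\left(W,a \right)} = 6 W$
$B = 19694$ ($B = 19994 + 6 \left(-50\right) = 19994 - 300 = 19694$)
$\frac{1}{B - 84150} = \frac{1}{19694 - 84150} = \frac{1}{-64456} = - \frac{1}{64456}$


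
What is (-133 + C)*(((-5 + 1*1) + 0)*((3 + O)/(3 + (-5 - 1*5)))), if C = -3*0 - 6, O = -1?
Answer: -1112/7 ≈ -158.86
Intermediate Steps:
C = -6 (C = 0 - 6 = -6)
(-133 + C)*(((-5 + 1*1) + 0)*((3 + O)/(3 + (-5 - 1*5)))) = (-133 - 6)*(((-5 + 1*1) + 0)*((3 - 1)/(3 + (-5 - 1*5)))) = -139*((-5 + 1) + 0)*2/(3 + (-5 - 5)) = -139*(-4 + 0)*2/(3 - 10) = -(-556)*2/(-7) = -(-556)*2*(-⅐) = -(-556)*(-2)/7 = -139*8/7 = -1112/7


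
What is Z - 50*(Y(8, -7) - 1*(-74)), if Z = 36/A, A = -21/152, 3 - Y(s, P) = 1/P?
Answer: -28824/7 ≈ -4117.7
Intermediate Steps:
Y(s, P) = 3 - 1/P
A = -21/152 (A = -21*1/152 = -21/152 ≈ -0.13816)
Z = -1824/7 (Z = 36/(-21/152) = 36*(-152/21) = -1824/7 ≈ -260.57)
Z - 50*(Y(8, -7) - 1*(-74)) = -1824/7 - 50*((3 - 1/(-7)) - 1*(-74)) = -1824/7 - 50*((3 - 1*(-⅐)) + 74) = -1824/7 - 50*((3 + ⅐) + 74) = -1824/7 - 50*(22/7 + 74) = -1824/7 - 50*540/7 = -1824/7 - 27000/7 = -28824/7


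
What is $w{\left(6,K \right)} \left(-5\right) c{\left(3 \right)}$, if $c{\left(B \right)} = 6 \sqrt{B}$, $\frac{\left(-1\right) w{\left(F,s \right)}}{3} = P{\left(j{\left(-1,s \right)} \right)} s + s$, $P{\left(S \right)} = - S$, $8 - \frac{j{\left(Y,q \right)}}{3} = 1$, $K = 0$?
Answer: $0$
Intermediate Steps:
$j{\left(Y,q \right)} = 21$ ($j{\left(Y,q \right)} = 24 - 3 = 21$)
$w{\left(F,s \right)} = 60 s$ ($w{\left(F,s \right)} = - 3 \left(\left(-1\right) 21 s + s\right) = - 3 \left(- 21 s + s\right) = - 3 \left(- 20 s\right) = 60 s$)
$w{\left(6,K \right)} \left(-5\right) c{\left(3 \right)} = 60 \cdot 0 \left(-5\right) 6 \sqrt{3} = 0 \left(-5\right) 6 \sqrt{3} = 0 \cdot 6 \sqrt{3} = 0$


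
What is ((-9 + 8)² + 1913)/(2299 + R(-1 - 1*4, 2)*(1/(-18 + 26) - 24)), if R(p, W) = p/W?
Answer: 30624/37739 ≈ 0.81147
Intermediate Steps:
((-9 + 8)² + 1913)/(2299 + R(-1 - 1*4, 2)*(1/(-18 + 26) - 24)) = ((-9 + 8)² + 1913)/(2299 + ((-1 - 1*4)/2)*(1/(-18 + 26) - 24)) = ((-1)² + 1913)/(2299 + ((-1 - 4)*(½))*(1/8 - 24)) = (1 + 1913)/(2299 + (-5*½)*(⅛ - 24)) = 1914/(2299 - 5/2*(-191/8)) = 1914/(2299 + 955/16) = 1914/(37739/16) = 1914*(16/37739) = 30624/37739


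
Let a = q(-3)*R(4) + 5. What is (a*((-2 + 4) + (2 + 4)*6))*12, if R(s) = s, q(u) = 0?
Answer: 2280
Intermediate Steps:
a = 5 (a = 0*4 + 5 = 0 + 5 = 5)
(a*((-2 + 4) + (2 + 4)*6))*12 = (5*((-2 + 4) + (2 + 4)*6))*12 = (5*(2 + 6*6))*12 = (5*(2 + 36))*12 = (5*38)*12 = 190*12 = 2280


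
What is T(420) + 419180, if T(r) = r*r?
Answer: 595580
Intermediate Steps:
T(r) = r²
T(420) + 419180 = 420² + 419180 = 176400 + 419180 = 595580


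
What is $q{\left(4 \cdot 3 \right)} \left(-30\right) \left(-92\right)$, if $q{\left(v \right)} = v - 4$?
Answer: $22080$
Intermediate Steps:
$q{\left(v \right)} = -4 + v$ ($q{\left(v \right)} = v - 4 = -4 + v$)
$q{\left(4 \cdot 3 \right)} \left(-30\right) \left(-92\right) = \left(-4 + 4 \cdot 3\right) \left(-30\right) \left(-92\right) = \left(-4 + 12\right) \left(-30\right) \left(-92\right) = 8 \left(-30\right) \left(-92\right) = \left(-240\right) \left(-92\right) = 22080$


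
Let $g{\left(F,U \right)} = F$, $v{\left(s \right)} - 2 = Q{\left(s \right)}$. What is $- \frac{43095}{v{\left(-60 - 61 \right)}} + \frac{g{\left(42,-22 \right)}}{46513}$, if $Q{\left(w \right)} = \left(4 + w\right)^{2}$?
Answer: $- \frac{2003902713}{636809483} \approx -3.1468$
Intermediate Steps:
$v{\left(s \right)} = 2 + \left(4 + s\right)^{2}$
$- \frac{43095}{v{\left(-60 - 61 \right)}} + \frac{g{\left(42,-22 \right)}}{46513} = - \frac{43095}{2 + \left(4 - 121\right)^{2}} + \frac{42}{46513} = - \frac{43095}{2 + \left(4 - 121\right)^{2}} + 42 \cdot \frac{1}{46513} = - \frac{43095}{2 + \left(-117\right)^{2}} + \frac{42}{46513} = - \frac{43095}{2 + 13689} + \frac{42}{46513} = - \frac{43095}{13691} + \frac{42}{46513} = - \frac{2003902713}{636809483}$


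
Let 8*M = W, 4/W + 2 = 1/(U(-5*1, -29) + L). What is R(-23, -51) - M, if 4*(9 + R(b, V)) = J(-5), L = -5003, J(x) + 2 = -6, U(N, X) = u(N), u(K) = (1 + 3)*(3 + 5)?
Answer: -213775/19886 ≈ -10.750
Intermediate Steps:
u(K) = 32 (u(K) = 4*8 = 32)
U(N, X) = 32
J(x) = -8 (J(x) = -2 - 6 = -8)
W = -19884/9943 (W = 4/(-2 + 1/(32 - 5003)) = 4/(-2 + 1/(-4971)) = 4/(-2 - 1/4971) = 4/(-9943/4971) = 4*(-4971/9943) = -19884/9943 ≈ -1.9998)
M = -4971/19886 (M = (⅛)*(-19884/9943) = -4971/19886 ≈ -0.24997)
R(b, V) = -11 (R(b, V) = -9 + (¼)*(-8) = -9 - 2 = -11)
R(-23, -51) - M = -11 - 1*(-4971/19886) = -11 + 4971/19886 = -213775/19886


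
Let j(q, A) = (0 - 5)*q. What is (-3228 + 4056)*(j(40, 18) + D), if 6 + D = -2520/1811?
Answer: -310985208/1811 ≈ -1.7172e+5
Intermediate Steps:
D = -13386/1811 (D = -6 - 2520/1811 = -13386/1811 ≈ -7.3915)
j(q, A) = -5*q
(-3228 + 4056)*(j(40, 18) + D) = (-3228 + 4056)*(-5*40 - 13386/1811) = 828*(-200 - 13386/1811) = 828*(-375586/1811) = -310985208/1811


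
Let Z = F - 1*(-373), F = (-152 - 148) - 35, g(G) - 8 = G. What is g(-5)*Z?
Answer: 114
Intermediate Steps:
g(G) = 8 + G
F = -335 (F = -300 - 35 = -335)
Z = 38 (Z = -335 - 1*(-373) = -335 + 373 = 38)
g(-5)*Z = (8 - 5)*38 = 3*38 = 114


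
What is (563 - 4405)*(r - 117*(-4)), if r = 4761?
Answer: -20089818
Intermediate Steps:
(563 - 4405)*(r - 117*(-4)) = (563 - 4405)*(4761 - 117*(-4)) = -3842*(4761 + 468) = -3842*5229 = -20089818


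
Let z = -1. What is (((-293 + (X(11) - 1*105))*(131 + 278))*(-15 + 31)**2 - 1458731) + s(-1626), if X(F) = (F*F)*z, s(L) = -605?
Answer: -55800712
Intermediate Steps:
X(F) = -F**2 (X(F) = (F*F)*(-1) = F**2*(-1) = -F**2)
(((-293 + (X(11) - 1*105))*(131 + 278))*(-15 + 31)**2 - 1458731) + s(-1626) = (((-293 + (-1*11**2 - 1*105))*(131 + 278))*(-15 + 31)**2 - 1458731) - 605 = (((-293 + (-1*121 - 105))*409)*16**2 - 1458731) - 605 = (((-293 + (-121 - 105))*409)*256 - 1458731) - 605 = (((-293 - 226)*409)*256 - 1458731) - 605 = (-519*409*256 - 1458731) - 605 = (-212271*256 - 1458731) - 605 = (-54341376 - 1458731) - 605 = -55800107 - 605 = -55800712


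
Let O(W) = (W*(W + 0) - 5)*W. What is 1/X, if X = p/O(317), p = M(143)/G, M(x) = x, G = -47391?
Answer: -1509565806348/143 ≈ -1.0556e+10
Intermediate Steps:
O(W) = W*(-5 + W**2) (O(W) = (W*W - 5)*W = (W**2 - 5)*W = (-5 + W**2)*W = W*(-5 + W**2))
p = -143/47391 (p = 143/(-47391) = 143*(-1/47391) = -143/47391 ≈ -0.0030175)
X = -143/1509565806348 (X = -143*1/(317*(-5 + 317**2))/47391 = -143*1/(317*(-5 + 100489))/47391 = -143/(47391*(317*100484)) = -143/47391/31853428 = -143/47391*1/31853428 = -143/1509565806348 ≈ -9.4729e-11)
1/X = 1/(-143/1509565806348) = -1509565806348/143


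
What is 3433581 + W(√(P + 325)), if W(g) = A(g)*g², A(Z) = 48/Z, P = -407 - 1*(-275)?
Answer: 3433581 + 48*√193 ≈ 3.4342e+6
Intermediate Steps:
P = -132 (P = -407 + 275 = -132)
W(g) = 48*g (W(g) = (48/g)*g² = 48*g)
3433581 + W(√(P + 325)) = 3433581 + 48*√(-132 + 325) = 3433581 + 48*√193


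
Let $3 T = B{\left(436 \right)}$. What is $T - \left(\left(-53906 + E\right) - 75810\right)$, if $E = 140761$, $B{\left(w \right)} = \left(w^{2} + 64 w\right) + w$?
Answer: $61767$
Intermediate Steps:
$B{\left(w \right)} = w^{2} + 65 w$
$T = 72812$ ($T = \frac{436 \left(65 + 436\right)}{3} = \frac{436 \cdot 501}{3} = \frac{1}{3} \cdot 218436 = 72812$)
$T - \left(\left(-53906 + E\right) - 75810\right) = 72812 - \left(\left(-53906 + 140761\right) - 75810\right) = 72812 - \left(86855 - 75810\right) = 72812 - 11045 = 61767$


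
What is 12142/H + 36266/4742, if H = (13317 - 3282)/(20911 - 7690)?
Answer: 42310792153/2643665 ≈ 16005.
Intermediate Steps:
H = 1115/1469 (H = 10035/13221 = 10035*(1/13221) = 1115/1469 ≈ 0.75902)
12142/H + 36266/4742 = 12142/(1115/1469) + 36266/4742 = 12142*(1469/1115) + 36266*(1/4742) = 17836598/1115 + 18133/2371 = 42310792153/2643665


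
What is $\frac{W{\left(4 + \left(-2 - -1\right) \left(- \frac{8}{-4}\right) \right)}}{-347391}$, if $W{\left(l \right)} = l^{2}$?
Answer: $- \frac{4}{347391} \approx -1.1514 \cdot 10^{-5}$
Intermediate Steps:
$\frac{W{\left(4 + \left(-2 - -1\right) \left(- \frac{8}{-4}\right) \right)}}{-347391} = \frac{\left(4 + \left(-2 - -1\right) \left(- \frac{8}{-4}\right)\right)^{2}}{-347391} = \left(4 + \left(-2 + 1\right) \left(\left(-8\right) \left(- \frac{1}{4}\right)\right)\right)^{2} \left(- \frac{1}{347391}\right) = \left(4 - 2\right)^{2} \left(- \frac{1}{347391}\right) = 2^{2} \left(- \frac{1}{347391}\right) = 4 \left(- \frac{1}{347391}\right) = - \frac{4}{347391}$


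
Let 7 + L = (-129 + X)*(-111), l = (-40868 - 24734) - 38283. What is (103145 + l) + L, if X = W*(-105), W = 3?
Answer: 48537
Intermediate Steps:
X = -315 (X = 3*(-105) = -315)
l = -103885 (l = -65602 - 38283 = -103885)
L = 49277 (L = -7 + (-129 - 315)*(-111) = -7 - 444*(-111) = -7 + 49284 = 49277)
(103145 + l) + L = (103145 - 103885) + 49277 = -740 + 49277 = 48537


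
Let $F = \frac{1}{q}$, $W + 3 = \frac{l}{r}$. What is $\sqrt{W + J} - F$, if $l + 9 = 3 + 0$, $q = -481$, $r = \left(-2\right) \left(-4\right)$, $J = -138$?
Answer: $\frac{1}{481} + \frac{9 i \sqrt{7}}{2} \approx 0.002079 + 11.906 i$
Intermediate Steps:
$r = 8$
$l = -6$ ($l = -9 + \left(3 + 0\right) = -9 + 3 = -6$)
$W = - \frac{15}{4}$ ($W = -3 - \frac{6}{8} = -3 - \frac{3}{4} = - \frac{15}{4} \approx -3.75$)
$F = - \frac{1}{481}$ ($F = \frac{1}{-481} = - \frac{1}{481} \approx -0.002079$)
$\sqrt{W + J} - F = \sqrt{- \frac{15}{4} - 138} - - \frac{1}{481} = \sqrt{- \frac{567}{4}} + \frac{1}{481} = \frac{9 i \sqrt{7}}{2} + \frac{1}{481} = \frac{1}{481} + \frac{9 i \sqrt{7}}{2}$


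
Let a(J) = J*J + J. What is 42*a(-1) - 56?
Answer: -56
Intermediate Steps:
a(J) = J + J² (a(J) = J² + J = J + J²)
42*a(-1) - 56 = 42*(-(1 - 1)) - 56 = 42*(-1*0) - 56 = 42*0 - 56 = 0 - 56 = -56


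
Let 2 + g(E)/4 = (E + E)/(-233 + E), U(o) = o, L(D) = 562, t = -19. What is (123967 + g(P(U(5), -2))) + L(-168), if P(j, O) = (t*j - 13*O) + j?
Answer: 36983249/297 ≈ 1.2452e+5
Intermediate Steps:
P(j, O) = -18*j - 13*O (P(j, O) = (-19*j - 13*O) + j = -18*j - 13*O)
g(E) = -8 + 8*E/(-233 + E) (g(E) = -8 + 4*((E + E)/(-233 + E)) = -8 + 4*((2*E)/(-233 + E)) = -8 + 4*(2*E/(-233 + E)) = -8 + 8*E/(-233 + E))
(123967 + g(P(U(5), -2))) + L(-168) = (123967 + 1864/(-233 + (-18*5 - 13*(-2)))) + 562 = (123967 + 1864/(-233 + (-90 + 26))) + 562 = (123967 + 1864/(-233 - 64)) + 562 = (123967 + 1864/(-297)) + 562 = (123967 + 1864*(-1/297)) + 562 = (123967 - 1864/297) + 562 = 36816335/297 + 562 = 36983249/297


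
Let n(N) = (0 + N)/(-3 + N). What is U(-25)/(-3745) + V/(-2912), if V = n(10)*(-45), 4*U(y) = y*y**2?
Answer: 1161575/1090544 ≈ 1.0651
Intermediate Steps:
n(N) = N/(-3 + N)
U(y) = y**3/4 (U(y) = (y*y**2)/4 = y**3/4)
V = -450/7 (V = (10/(-3 + 10))*(-45) = (10/7)*(-45) = -450/7 ≈ -64.286)
U(-25)/(-3745) + V/(-2912) = ((1/4)*(-25)**3)/(-3745) - 450/7/(-2912) = ((1/4)*(-15625))*(-1/3745) - 450/7*(-1/2912) = -15625/4*(-1/3745) + 225/10192 = 3125/2996 + 225/10192 = 1161575/1090544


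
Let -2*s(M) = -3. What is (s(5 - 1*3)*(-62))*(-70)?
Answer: 6510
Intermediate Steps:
s(M) = 3/2 (s(M) = -½*(-3) = 3/2)
(s(5 - 1*3)*(-62))*(-70) = ((3/2)*(-62))*(-70) = -93*(-70) = 6510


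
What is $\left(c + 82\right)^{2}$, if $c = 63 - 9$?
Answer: $18496$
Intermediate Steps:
$c = 54$
$\left(c + 82\right)^{2} = \left(54 + 82\right)^{2} = 136^{2} = 18496$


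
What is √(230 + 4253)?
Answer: √4483 ≈ 66.955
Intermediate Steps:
√(230 + 4253) = √4483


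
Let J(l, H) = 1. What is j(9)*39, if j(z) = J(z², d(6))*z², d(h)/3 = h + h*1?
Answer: 3159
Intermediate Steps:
d(h) = 6*h (d(h) = 3*(h + h*1) = 3*(h + h) = 3*(2*h) = 6*h)
j(z) = z² (j(z) = 1*z² = z²)
j(9)*39 = 9²*39 = 81*39 = 3159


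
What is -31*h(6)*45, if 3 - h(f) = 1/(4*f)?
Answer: -33015/8 ≈ -4126.9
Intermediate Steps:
h(f) = 3 - 1/(4*f)
-31*h(6)*45 = -31*(3 - 1/4/6)*45 = -31*(3 - 1/4*1/6)*45 = -31*(3 - 1/24)*45 = -31*71/24*45 = -2201/24*45 = -33015/8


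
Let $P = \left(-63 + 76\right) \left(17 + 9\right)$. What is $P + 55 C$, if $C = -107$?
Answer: $-5547$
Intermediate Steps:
$P = 338$ ($P = 13 \cdot 26 = 338$)
$P + 55 C = 338 + 55 \left(-107\right) = 338 - 5885 = -5547$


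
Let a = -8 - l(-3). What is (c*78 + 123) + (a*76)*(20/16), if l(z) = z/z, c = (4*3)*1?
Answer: 204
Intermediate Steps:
c = 12 (c = 12*1 = 12)
l(z) = 1
a = -9 (a = -8 - 1*1 = -8 - 1 = -9)
(c*78 + 123) + (a*76)*(20/16) = (12*78 + 123) + (-9*76)*(20/16) = (936 + 123) - 13680/16 = 1059 - 684*5/4 = 1059 - 855 = 204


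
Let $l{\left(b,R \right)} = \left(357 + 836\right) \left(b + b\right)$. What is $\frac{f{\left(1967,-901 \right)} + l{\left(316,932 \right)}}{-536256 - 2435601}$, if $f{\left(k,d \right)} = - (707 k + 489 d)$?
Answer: $\frac{65368}{990619} \approx 0.065987$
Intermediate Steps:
$l{\left(b,R \right)} = 2386 b$ ($l{\left(b,R \right)} = 1193 \cdot 2 b = 2386 b$)
$f{\left(k,d \right)} = - 707 k - 489 d$ ($f{\left(k,d \right)} = - (489 d + 707 k) = - 707 k - 489 d$)
$\frac{f{\left(1967,-901 \right)} + l{\left(316,932 \right)}}{-536256 - 2435601} = \frac{\left(\left(-707\right) 1967 - -440589\right) + 2386 \cdot 316}{-536256 - 2435601} = \frac{\left(-1390669 + 440589\right) + 753976}{-2971857} = \left(-950080 + 753976\right) \left(- \frac{1}{2971857}\right) = \left(-196104\right) \left(- \frac{1}{2971857}\right) = \frac{65368}{990619}$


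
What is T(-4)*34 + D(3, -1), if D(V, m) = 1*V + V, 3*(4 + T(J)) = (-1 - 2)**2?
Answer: -28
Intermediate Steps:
T(J) = -1 (T(J) = -4 + (-1 - 2)**2/3 = -4 + (1/3)*(-3)**2 = -4 + (1/3)*9 = -4 + 3 = -1)
D(V, m) = 2*V (D(V, m) = V + V = 2*V)
T(-4)*34 + D(3, -1) = -1*34 + 2*3 = -34 + 6 = -28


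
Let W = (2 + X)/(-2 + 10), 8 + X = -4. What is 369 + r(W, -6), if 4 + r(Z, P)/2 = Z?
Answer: 717/2 ≈ 358.50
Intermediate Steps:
X = -12 (X = -8 - 4 = -12)
W = -5/4 (W = (2 - 12)/(-2 + 10) = -10/8 = -10*⅛ = -5/4 ≈ -1.2500)
r(Z, P) = -8 + 2*Z
369 + r(W, -6) = 369 + (-8 + 2*(-5/4)) = 369 + (-8 - 5/2) = 369 - 21/2 = 717/2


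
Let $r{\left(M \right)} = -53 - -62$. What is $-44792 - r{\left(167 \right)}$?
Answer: $-44801$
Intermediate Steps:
$r{\left(M \right)} = 9$ ($r{\left(M \right)} = -53 + 62 = 9$)
$-44792 - r{\left(167 \right)} = -44792 - 9 = -44801$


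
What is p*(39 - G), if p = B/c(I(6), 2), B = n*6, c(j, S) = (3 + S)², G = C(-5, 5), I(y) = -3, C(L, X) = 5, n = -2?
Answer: -408/25 ≈ -16.320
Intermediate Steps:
G = 5
B = -12 (B = -2*6 = -12)
p = -12/25 (p = -12/(3 + 2)² = -12/(5²) = -12/25 ≈ -0.48000)
p*(39 - G) = -12*(39 - 1*5)/25 = -12*(39 - 5)/25 = -12/25*34 = -408/25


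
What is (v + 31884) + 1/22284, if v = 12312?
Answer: 984863665/22284 ≈ 44196.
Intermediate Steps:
(v + 31884) + 1/22284 = (12312 + 31884) + 1/22284 = 44196 + 1/22284 = 984863665/22284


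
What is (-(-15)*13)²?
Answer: 38025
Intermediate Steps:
(-(-15)*13)² = (-5*(-39))² = 195² = 38025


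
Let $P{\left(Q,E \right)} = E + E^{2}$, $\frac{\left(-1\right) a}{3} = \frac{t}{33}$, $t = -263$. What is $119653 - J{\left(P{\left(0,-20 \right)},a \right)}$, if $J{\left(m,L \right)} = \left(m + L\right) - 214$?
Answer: $\frac{1314094}{11} \approx 1.1946 \cdot 10^{5}$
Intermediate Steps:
$a = \frac{263}{11}$ ($a = - 3 \left(- \frac{263}{33}\right) = - 3 \left(\left(-263\right) \frac{1}{33}\right) = \left(-3\right) \left(- \frac{263}{33}\right) = \frac{263}{11} \approx 23.909$)
$J{\left(m,L \right)} = -214 + L + m$ ($J{\left(m,L \right)} = \left(L + m\right) - 214 = -214 + L + m$)
$119653 - J{\left(P{\left(0,-20 \right)},a \right)} = 119653 - \left(-214 + \frac{263}{11} - 20 \left(1 - 20\right)\right) = 119653 - \left(-214 + \frac{263}{11} - -380\right) = 119653 - \left(-214 + \frac{263}{11} + 380\right) = 119653 - \frac{2089}{11} = \frac{1314094}{11}$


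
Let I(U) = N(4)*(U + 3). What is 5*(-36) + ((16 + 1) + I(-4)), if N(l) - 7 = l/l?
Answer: -171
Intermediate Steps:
N(l) = 8 (N(l) = 7 + l/l = 7 + 1 = 8)
I(U) = 24 + 8*U (I(U) = 8*(U + 3) = 8*(3 + U) = 24 + 8*U)
5*(-36) + ((16 + 1) + I(-4)) = 5*(-36) + ((16 + 1) + (24 + 8*(-4))) = -180 + (17 + (24 - 32)) = -180 + (17 - 8) = -180 + 9 = -171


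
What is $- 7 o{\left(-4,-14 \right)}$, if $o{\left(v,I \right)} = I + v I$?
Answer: $-294$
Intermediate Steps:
$o{\left(v,I \right)} = I + I v$
$- 7 o{\left(-4,-14 \right)} = - 7 \left(- 14 \left(1 - 4\right)\right) = - 7 \left(\left(-14\right) \left(-3\right)\right) = \left(-7\right) 42 = -294$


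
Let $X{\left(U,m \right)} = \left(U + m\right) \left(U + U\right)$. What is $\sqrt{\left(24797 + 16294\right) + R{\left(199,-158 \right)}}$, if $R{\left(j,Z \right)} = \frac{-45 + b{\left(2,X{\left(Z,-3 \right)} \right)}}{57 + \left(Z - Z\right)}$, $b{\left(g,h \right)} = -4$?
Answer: $\frac{\sqrt{133501866}}{57} \approx 202.71$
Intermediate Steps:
$X{\left(U,m \right)} = 2 U \left(U + m\right)$ ($X{\left(U,m \right)} = \left(U + m\right) 2 U = 2 U \left(U + m\right)$)
$R{\left(j,Z \right)} = - \frac{49}{57}$ ($R{\left(j,Z \right)} = \frac{-45 - 4}{57 + \left(Z - Z\right)} = - \frac{49}{57 + 0} = - \frac{49}{57}$)
$\sqrt{\left(24797 + 16294\right) + R{\left(199,-158 \right)}} = \sqrt{\left(24797 + 16294\right) - \frac{49}{57}} = \sqrt{41091 - \frac{49}{57}} = \sqrt{\frac{2342138}{57}} = \frac{\sqrt{133501866}}{57}$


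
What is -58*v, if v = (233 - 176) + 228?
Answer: -16530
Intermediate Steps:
v = 285 (v = 57 + 228 = 285)
-58*v = -58*285 = -16530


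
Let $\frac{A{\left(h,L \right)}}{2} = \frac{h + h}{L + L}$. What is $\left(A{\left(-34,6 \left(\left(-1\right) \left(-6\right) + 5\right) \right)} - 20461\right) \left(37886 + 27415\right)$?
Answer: $- \frac{14698101449}{11} \approx -1.3362 \cdot 10^{9}$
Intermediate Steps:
$A{\left(h,L \right)} = \frac{2 h}{L}$ ($A{\left(h,L \right)} = 2 \frac{h + h}{L + L} = 2 \frac{2 h}{2 L} = 2 \cdot 2 h \frac{1}{2 L} = 2 \frac{h}{L} = \frac{2 h}{L}$)
$\left(A{\left(-34,6 \left(\left(-1\right) \left(-6\right) + 5\right) \right)} - 20461\right) \left(37886 + 27415\right) = \left(2 \left(-34\right) \frac{1}{6 \left(\left(-1\right) \left(-6\right) + 5\right)} - 20461\right) \left(37886 + 27415\right) = \left(2 \left(-34\right) \frac{1}{6 \left(6 + 5\right)} - 20461\right) 65301 = \left(2 \left(-34\right) \frac{1}{6 \cdot 11} - 20461\right) 65301 = \left(2 \left(-34\right) \frac{1}{66} - 20461\right) 65301 = \left(- \frac{34}{33} - 20461\right) 65301 = \left(- \frac{675247}{33}\right) 65301 = - \frac{14698101449}{11}$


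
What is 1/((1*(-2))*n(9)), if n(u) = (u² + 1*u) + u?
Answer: -1/198 ≈ -0.0050505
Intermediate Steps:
n(u) = u² + 2*u (n(u) = (u² + u) + u = (u + u²) + u = u² + 2*u)
1/((1*(-2))*n(9)) = 1/((1*(-2))*(9*(2 + 9))) = 1/(-18*11) = 1/(-2*99) = 1/(-198) = -1/198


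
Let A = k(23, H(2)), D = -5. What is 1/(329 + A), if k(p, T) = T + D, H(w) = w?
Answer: 1/326 ≈ 0.0030675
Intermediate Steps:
k(p, T) = -5 + T (k(p, T) = T - 5 = -5 + T)
A = -3 (A = -5 + 2 = -3)
1/(329 + A) = 1/(329 - 3) = 1/326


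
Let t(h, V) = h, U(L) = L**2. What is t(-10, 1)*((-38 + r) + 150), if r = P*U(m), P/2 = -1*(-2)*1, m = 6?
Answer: -2560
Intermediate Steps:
P = 4 (P = 2*(-1*(-2)*1) = 2*(2*1) = 2*2 = 4)
r = 144 (r = 4*6**2 = 4*36 = 144)
t(-10, 1)*((-38 + r) + 150) = -10*((-38 + 144) + 150) = -10*(106 + 150) = -10*256 = -2560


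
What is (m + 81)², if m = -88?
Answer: 49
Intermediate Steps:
(m + 81)² = (-88 + 81)² = (-7)² = 49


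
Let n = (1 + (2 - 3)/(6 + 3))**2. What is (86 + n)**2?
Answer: 49420900/6561 ≈ 7532.5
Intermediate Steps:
n = 64/81 (n = (1 - 1/9)**2 = (8/9)**2 = 64/81 ≈ 0.79012)
(86 + n)**2 = (86 + 64/81)**2 = (7030/81)**2 = 49420900/6561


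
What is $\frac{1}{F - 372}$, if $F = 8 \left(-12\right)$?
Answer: $- \frac{1}{468} \approx -0.0021368$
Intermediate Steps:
$F = -96$
$\frac{1}{F - 372} = \frac{1}{-96 - 372} = \frac{1}{-468} = - \frac{1}{468}$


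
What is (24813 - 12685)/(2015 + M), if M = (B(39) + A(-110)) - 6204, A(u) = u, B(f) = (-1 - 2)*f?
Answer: -379/138 ≈ -2.7464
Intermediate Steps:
B(f) = -3*f
M = -6431 (M = (-3*39 - 110) - 6204 = (-117 - 110) - 6204 = -227 - 6204 = -6431)
(24813 - 12685)/(2015 + M) = (24813 - 12685)/(2015 - 6431) = 12128/(-4416) = 12128*(-1/4416) = -379/138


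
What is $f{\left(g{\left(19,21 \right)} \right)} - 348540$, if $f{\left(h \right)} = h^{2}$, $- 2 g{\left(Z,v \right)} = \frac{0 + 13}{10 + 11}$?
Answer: $- \frac{614824391}{1764} \approx -3.4854 \cdot 10^{5}$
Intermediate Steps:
$g{\left(Z,v \right)} = - \frac{13}{42}$ ($g{\left(Z,v \right)} = - \frac{\left(0 + 13\right) \frac{1}{10 + 11}}{2} = - \frac{13 \cdot \frac{1}{21}}{2} = \left(- \frac{1}{2}\right) \frac{13}{21} = - \frac{13}{42}$)
$f{\left(g{\left(19,21 \right)} \right)} - 348540 = \left(- \frac{13}{42}\right)^{2} - 348540 = \frac{169}{1764} - 348540 = - \frac{614824391}{1764}$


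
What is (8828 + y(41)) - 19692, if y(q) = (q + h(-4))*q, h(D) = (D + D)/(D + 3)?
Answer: -8855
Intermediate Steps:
h(D) = 2*D/(3 + D) (h(D) = (2*D)/(3 + D) = 2*D/(3 + D))
y(q) = q*(8 + q) (y(q) = (q + 2*(-4)/(3 - 4))*q = (q + 2*(-4)/(-1))*q = (q + 2*(-4)*(-1))*q = (q + 8)*q = (8 + q)*q = q*(8 + q))
(8828 + y(41)) - 19692 = (8828 + 41*(8 + 41)) - 19692 = (8828 + 41*49) - 19692 = (8828 + 2009) - 19692 = 10837 - 19692 = -8855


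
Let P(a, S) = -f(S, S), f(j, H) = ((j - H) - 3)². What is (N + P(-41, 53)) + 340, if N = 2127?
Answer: 2458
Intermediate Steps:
f(j, H) = (-3 + j - H)²
P(a, S) = -9 (P(a, S) = -(3 + S - S)² = -1*3² = -1*9 = -9)
(N + P(-41, 53)) + 340 = (2127 - 9) + 340 = 2118 + 340 = 2458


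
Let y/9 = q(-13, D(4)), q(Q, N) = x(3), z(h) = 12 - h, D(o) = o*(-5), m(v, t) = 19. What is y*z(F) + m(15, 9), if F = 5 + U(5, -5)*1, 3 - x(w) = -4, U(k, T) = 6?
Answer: 82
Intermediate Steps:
x(w) = 7 (x(w) = 3 - 1*(-4) = 3 + 4 = 7)
F = 11 (F = 5 + 6*1 = 5 + 6 = 11)
D(o) = -5*o
q(Q, N) = 7
y = 63 (y = 9*7 = 63)
y*z(F) + m(15, 9) = 63*(12 - 1*11) + 19 = 63*(12 - 11) + 19 = 63*1 + 19 = 63 + 19 = 82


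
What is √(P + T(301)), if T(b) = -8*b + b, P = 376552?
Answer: 3*√41605 ≈ 611.92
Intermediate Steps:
T(b) = -7*b
√(P + T(301)) = √(376552 - 7*301) = √(376552 - 2107) = √374445 = 3*√41605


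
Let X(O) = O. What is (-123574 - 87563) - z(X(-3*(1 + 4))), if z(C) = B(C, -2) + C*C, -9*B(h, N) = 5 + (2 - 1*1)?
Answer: -634084/3 ≈ -2.1136e+5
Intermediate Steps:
B(h, N) = -⅔ (B(h, N) = -(5 + (2 - 1*1))/9 = -(5 + (2 - 1))/9 = -(5 + 1)/9 = -⅑*6 = -⅔)
z(C) = -⅔ + C² (z(C) = -⅔ + C*C = -⅔ + C²)
(-123574 - 87563) - z(X(-3*(1 + 4))) = (-123574 - 87563) - (-⅔ + (-3*(1 + 4))²) = -211137 - (-⅔ + (-3*5)²) = -211137 - (-⅔ + (-15)²) = -211137 - (-⅔ + 225) = -211137 - 1*673/3 = -211137 - 673/3 = -634084/3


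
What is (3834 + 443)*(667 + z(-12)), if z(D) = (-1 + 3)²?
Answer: 2869867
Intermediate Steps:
z(D) = 4 (z(D) = 2² = 4)
(3834 + 443)*(667 + z(-12)) = (3834 + 443)*(667 + 4) = 4277*671 = 2869867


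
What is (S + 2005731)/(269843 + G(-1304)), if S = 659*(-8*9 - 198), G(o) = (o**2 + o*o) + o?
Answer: 1827801/3669371 ≈ 0.49812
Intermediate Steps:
G(o) = o + 2*o**2 (G(o) = (o**2 + o**2) + o = 2*o**2 + o = o + 2*o**2)
S = -177930 (S = 659*(-72 - 198) = 659*(-270) = -177930)
(S + 2005731)/(269843 + G(-1304)) = (-177930 + 2005731)/(269843 - 1304*(1 + 2*(-1304))) = 1827801/(269843 - 1304*(1 - 2608)) = 1827801/(269843 - 1304*(-2607)) = 1827801/(269843 + 3399528) = 1827801/3669371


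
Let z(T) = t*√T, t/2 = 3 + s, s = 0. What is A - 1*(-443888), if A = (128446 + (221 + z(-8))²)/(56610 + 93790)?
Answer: 66760932199/150400 + 663*I*√2/18800 ≈ 4.4389e+5 + 0.049874*I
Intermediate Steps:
t = 6 (t = 2*(3 + 0) = 2*3 = 6)
z(T) = 6*√T
A = 64223/75200 + (221 + 12*I*√2)²/150400 (A = (128446 + (221 + 6*√(-8))²)/(56610 + 93790) = (128446 + (221 + 6*(2*I*√2))²)/150400 = (128446 + (221 + 12*I*√2)²)*(1/150400) = 64223/75200 + (221 + 12*I*√2)²/150400 ≈ 1.1769 + 0.049874*I)
A - 1*(-443888) = (176999/150400 + 663*I*√2/18800) - 1*(-443888) = (176999/150400 + 663*I*√2/18800) + 443888 = 66760932199/150400 + 663*I*√2/18800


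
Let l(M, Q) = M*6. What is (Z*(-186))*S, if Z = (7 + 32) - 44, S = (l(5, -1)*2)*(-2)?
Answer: -111600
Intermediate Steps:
l(M, Q) = 6*M
S = -120 (S = ((6*5)*2)*(-2) = (30*2)*(-2) = 60*(-2) = -120)
Z = -5 (Z = 39 - 44 = -5)
(Z*(-186))*S = -5*(-186)*(-120) = 930*(-120) = -111600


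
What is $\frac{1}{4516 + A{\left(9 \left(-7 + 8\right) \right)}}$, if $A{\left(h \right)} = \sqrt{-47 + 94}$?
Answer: $\frac{4516}{20394209} - \frac{\sqrt{47}}{20394209} \approx 0.0002211$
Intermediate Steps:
$A{\left(h \right)} = \sqrt{47}$
$\frac{1}{4516 + A{\left(9 \left(-7 + 8\right) \right)}} = \frac{1}{4516 + \sqrt{47}}$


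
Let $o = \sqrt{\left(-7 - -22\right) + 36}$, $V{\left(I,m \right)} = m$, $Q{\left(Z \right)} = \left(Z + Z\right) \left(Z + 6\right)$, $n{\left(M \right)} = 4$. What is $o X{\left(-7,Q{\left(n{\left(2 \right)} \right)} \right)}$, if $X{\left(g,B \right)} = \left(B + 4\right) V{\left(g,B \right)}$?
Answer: $6720 \sqrt{51} \approx 47990.0$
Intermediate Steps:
$Q{\left(Z \right)} = 2 Z \left(6 + Z\right)$
$X{\left(g,B \right)} = B \left(4 + B\right)$ ($X{\left(g,B \right)} = \left(B + 4\right) B = \left(4 + B\right) B = B \left(4 + B\right)$)
$o = \sqrt{51}$ ($o = \sqrt{\left(-7 + 22\right) + 36} = \sqrt{15 + 36} = \sqrt{51} \approx 7.1414$)
$o X{\left(-7,Q{\left(n{\left(2 \right)} \right)} \right)} = \sqrt{51} \cdot 2 \cdot 4 \left(6 + 4\right) \left(4 + 2 \cdot 4 \left(6 + 4\right)\right) = \sqrt{51} \cdot 2 \cdot 4 \cdot 10 \left(4 + 2 \cdot 4 \cdot 10\right) = \sqrt{51} \cdot 80 \left(4 + 80\right) = \sqrt{51} \cdot 80 \cdot 84 = \sqrt{51} \cdot 6720 = 6720 \sqrt{51}$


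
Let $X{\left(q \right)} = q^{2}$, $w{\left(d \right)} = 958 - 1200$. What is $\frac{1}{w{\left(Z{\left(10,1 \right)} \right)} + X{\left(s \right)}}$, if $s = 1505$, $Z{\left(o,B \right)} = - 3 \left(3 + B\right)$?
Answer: $\frac{1}{2264783} \approx 4.4154 \cdot 10^{-7}$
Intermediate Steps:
$Z{\left(o,B \right)} = -9 - 3 B$
$w{\left(d \right)} = -242$ ($w{\left(d \right)} = 958 - 1200 = -242$)
$\frac{1}{w{\left(Z{\left(10,1 \right)} \right)} + X{\left(s \right)}} = \frac{1}{-242 + 1505^{2}} = \frac{1}{-242 + 2265025} = \frac{1}{2264783}$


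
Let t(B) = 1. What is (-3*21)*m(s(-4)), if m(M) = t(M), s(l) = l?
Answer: -63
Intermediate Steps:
m(M) = 1
(-3*21)*m(s(-4)) = -3*21*1 = -63*1 = -63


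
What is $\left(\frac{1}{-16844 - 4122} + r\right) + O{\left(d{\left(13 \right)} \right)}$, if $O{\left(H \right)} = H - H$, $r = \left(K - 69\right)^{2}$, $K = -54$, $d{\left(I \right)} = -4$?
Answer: $\frac{317194613}{20966} \approx 15129.0$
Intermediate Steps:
$r = 15129$ ($r = \left(-54 - 69\right)^{2} = \left(-123\right)^{2} = 15129$)
$O{\left(H \right)} = 0$
$\left(\frac{1}{-16844 - 4122} + r\right) + O{\left(d{\left(13 \right)} \right)} = \left(\frac{1}{-16844 - 4122} + 15129\right) + 0 = \left(\frac{1}{-20966} + 15129\right) + 0 = \left(- \frac{1}{20966} + 15129\right) + 0 = \frac{317194613}{20966} + 0 = \frac{317194613}{20966}$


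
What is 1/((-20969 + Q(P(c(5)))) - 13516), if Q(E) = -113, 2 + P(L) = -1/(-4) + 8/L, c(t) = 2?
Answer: -1/34598 ≈ -2.8903e-5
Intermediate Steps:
P(L) = -7/4 + 8/L (P(L) = -2 + (-1/(-4) + 8/L) = -2 + (-1*(-1/4) + 8/L) = -2 + (1/4 + 8/L) = -7/4 + 8/L)
1/((-20969 + Q(P(c(5)))) - 13516) = 1/((-20969 - 113) - 13516) = 1/(-21082 - 13516) = 1/(-34598) = -1/34598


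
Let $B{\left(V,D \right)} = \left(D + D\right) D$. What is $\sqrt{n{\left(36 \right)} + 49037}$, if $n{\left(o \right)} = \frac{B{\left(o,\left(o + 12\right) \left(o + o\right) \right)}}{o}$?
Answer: $\sqrt{712589} \approx 844.15$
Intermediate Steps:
$B{\left(V,D \right)} = 2 D^{2}$ ($B{\left(V,D \right)} = 2 D D = 2 D^{2}$)
$n{\left(o \right)} = 8 o \left(12 + o\right)^{2}$ ($n{\left(o \right)} = \frac{2 \left(\left(o + 12\right) \left(o + o\right)\right)^{2}}{o} = \frac{2 \left(\left(12 + o\right) 2 o\right)^{2}}{o} = \frac{2 \left(2 o \left(12 + o\right)\right)^{2}}{o} = \frac{2 \cdot 4 o^{2} \left(12 + o\right)^{2}}{o} = \frac{8 o^{2} \left(12 + o\right)^{2}}{o} = 8 o \left(12 + o\right)^{2}$)
$\sqrt{n{\left(36 \right)} + 49037} = \sqrt{8 \cdot 36 \left(12 + 36\right)^{2} + 49037} = \sqrt{8 \cdot 36 \cdot 48^{2} + 49037} = \sqrt{8 \cdot 36 \cdot 2304 + 49037} = \sqrt{663552 + 49037} = \sqrt{712589}$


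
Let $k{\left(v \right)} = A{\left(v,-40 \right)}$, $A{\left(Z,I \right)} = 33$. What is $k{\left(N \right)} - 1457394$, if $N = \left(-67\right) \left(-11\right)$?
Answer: $-1457361$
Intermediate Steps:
$N = 737$
$k{\left(v \right)} = 33$
$k{\left(N \right)} - 1457394 = 33 - 1457394 = -1457361$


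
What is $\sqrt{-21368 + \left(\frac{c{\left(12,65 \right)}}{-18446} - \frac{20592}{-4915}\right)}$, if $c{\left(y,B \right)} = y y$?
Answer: $\frac{4 i \sqrt{2743786735337656130}}{45331045} \approx 146.16 i$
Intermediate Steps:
$c{\left(y,B \right)} = y^{2}$
$\sqrt{-21368 + \left(\frac{c{\left(12,65 \right)}}{-18446} - \frac{20592}{-4915}\right)} = \sqrt{-21368 + \left(\frac{12^{2}}{-18446} - \frac{20592}{-4915}\right)} = \sqrt{-21368 + \left(144 \left(- \frac{1}{18446}\right) - - \frac{20592}{4915}\right)} = \sqrt{-21368 + \left(- \frac{72}{9223} + \frac{20592}{4915}\right)} = \sqrt{-21368 + \frac{189566136}{45331045}} = \sqrt{- \frac{968444203424}{45331045}} = \frac{4 i \sqrt{2743786735337656130}}{45331045}$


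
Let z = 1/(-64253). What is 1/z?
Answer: -64253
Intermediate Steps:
z = -1/64253 ≈ -1.5563e-5
1/z = 1/(-1/64253) = -64253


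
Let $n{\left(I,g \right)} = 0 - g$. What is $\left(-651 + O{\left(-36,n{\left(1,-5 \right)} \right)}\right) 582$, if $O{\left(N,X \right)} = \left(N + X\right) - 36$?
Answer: $-417876$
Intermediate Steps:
$n{\left(I,g \right)} = - g$
$O{\left(N,X \right)} = -36 + N + X$
$\left(-651 + O{\left(-36,n{\left(1,-5 \right)} \right)}\right) 582 = \left(-651 - 67\right) 582 = \left(-718\right) 582 = -417876$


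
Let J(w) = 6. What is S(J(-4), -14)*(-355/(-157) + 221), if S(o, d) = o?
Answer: 210312/157 ≈ 1339.6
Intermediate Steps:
S(J(-4), -14)*(-355/(-157) + 221) = 6*(-355/(-157) + 221) = 6*(-355*(-1/157) + 221) = 6*(355/157 + 221) = 6*(35052/157) = 210312/157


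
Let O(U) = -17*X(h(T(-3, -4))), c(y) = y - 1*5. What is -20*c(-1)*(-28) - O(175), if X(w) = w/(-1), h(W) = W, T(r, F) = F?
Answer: -3292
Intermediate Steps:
c(y) = -5 + y (c(y) = y - 5 = -5 + y)
X(w) = -w (X(w) = w*(-1) = -w)
O(U) = -68 (O(U) = -(-17)*(-4) = -17*4 = -68)
-20*c(-1)*(-28) - O(175) = -20*(-5 - 1)*(-28) - 1*(-68) = -20*(-6)*(-28) + 68 = 120*(-28) + 68 = -3360 + 68 = -3292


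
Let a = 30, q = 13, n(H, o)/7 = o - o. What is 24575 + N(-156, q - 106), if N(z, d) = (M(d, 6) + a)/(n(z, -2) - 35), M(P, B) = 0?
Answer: 172019/7 ≈ 24574.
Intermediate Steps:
n(H, o) = 0 (n(H, o) = 7*(o - o) = 7*0 = 0)
N(z, d) = -6/7 (N(z, d) = (0 + 30)/(0 - 35) = 30/(-35) = 30*(-1/35) = -6/7)
24575 + N(-156, q - 106) = 24575 - 6/7 = 172019/7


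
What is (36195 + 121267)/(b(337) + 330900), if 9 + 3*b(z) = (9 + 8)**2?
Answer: 1803/3790 ≈ 0.47573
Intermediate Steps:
b(z) = 280/3 (b(z) = -3 + (9 + 8)**2/3 = -3 + (1/3)*17**2 = -3 + (1/3)*289 = -3 + 289/3 = 280/3)
(36195 + 121267)/(b(337) + 330900) = (36195 + 121267)/(280/3 + 330900) = 157462/(992980/3) = 157462*(3/992980) = 1803/3790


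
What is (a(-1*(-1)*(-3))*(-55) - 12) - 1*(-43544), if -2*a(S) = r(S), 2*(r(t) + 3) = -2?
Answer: 43422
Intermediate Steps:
r(t) = -4 (r(t) = -3 + (1/2)*(-2) = -3 - 1 = -4)
a(S) = 2 (a(S) = -1/2*(-4) = 2)
(a(-1*(-1)*(-3))*(-55) - 12) - 1*(-43544) = (2*(-55) - 12) - 1*(-43544) = (-110 - 12) + 43544 = -122 + 43544 = 43422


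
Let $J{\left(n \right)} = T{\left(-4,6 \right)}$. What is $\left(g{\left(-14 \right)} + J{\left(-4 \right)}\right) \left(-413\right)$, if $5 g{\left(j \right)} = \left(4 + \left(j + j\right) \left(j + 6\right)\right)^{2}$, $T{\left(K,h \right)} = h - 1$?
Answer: $- \frac{21479717}{5} \approx -4.2959 \cdot 10^{6}$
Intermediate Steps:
$T{\left(K,h \right)} = -1 + h$ ($T{\left(K,h \right)} = h - 1 = -1 + h$)
$g{\left(j \right)} = \frac{\left(4 + 2 j \left(6 + j\right)\right)^{2}}{5}$ ($g{\left(j \right)} = \frac{\left(4 + \left(j + j\right) \left(j + 6\right)\right)^{2}}{5} = \frac{\left(4 + 2 j \left(6 + j\right)\right)^{2}}{5}$)
$J{\left(n \right)} = 5$ ($J{\left(n \right)} = -1 + 6 = 5$)
$\left(g{\left(-14 \right)} + J{\left(-4 \right)}\right) \left(-413\right) = \left(\frac{4 \left(2 + \left(-14\right)^{2} + 6 \left(-14\right)\right)^{2}}{5} + 5\right) \left(-413\right) = \left(\frac{4 \left(2 + 196 - 84\right)^{2}}{5} + 5\right) \left(-413\right) = \left(\frac{4 \cdot 114^{2}}{5} + 5\right) \left(-413\right) = \left(\frac{4}{5} \cdot 12996 + 5\right) \left(-413\right) = \left(\frac{51984}{5} + 5\right) \left(-413\right) = \frac{52009}{5} \left(-413\right) = - \frac{21479717}{5}$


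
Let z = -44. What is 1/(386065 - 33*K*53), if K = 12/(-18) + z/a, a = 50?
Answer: 25/9719253 ≈ 2.5722e-6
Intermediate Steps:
K = -116/75 (K = 12/(-18) - 44/50 = 12*(-1/18) - 44*1/50 = -⅔ - 22/25 = -116/75 ≈ -1.5467)
1/(386065 - 33*K*53) = 1/(386065 - 33*(-116/75)*53) = 1/(386065 + (1276/25)*53) = 1/(386065 + 67628/25) = 1/(9719253/25) = 25/9719253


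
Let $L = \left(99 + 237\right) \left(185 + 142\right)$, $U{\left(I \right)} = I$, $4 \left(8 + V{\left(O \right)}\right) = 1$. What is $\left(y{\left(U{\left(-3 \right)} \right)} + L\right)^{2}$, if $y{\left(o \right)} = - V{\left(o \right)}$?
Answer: $\frac{193176951361}{16} \approx 1.2074 \cdot 10^{10}$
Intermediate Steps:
$V{\left(O \right)} = - \frac{31}{4}$ ($V{\left(O \right)} = -8 + \frac{1}{4} \cdot 1 = -8 + \frac{1}{4} = - \frac{31}{4}$)
$L = 109872$ ($L = 336 \cdot 327 = 109872$)
$y{\left(o \right)} = \frac{31}{4}$ ($y{\left(o \right)} = \left(-1\right) \left(- \frac{31}{4}\right) = \frac{31}{4}$)
$\left(y{\left(U{\left(-3 \right)} \right)} + L\right)^{2} = \left(\frac{31}{4} + 109872\right)^{2} = \left(\frac{439519}{4}\right)^{2} = \frac{193176951361}{16}$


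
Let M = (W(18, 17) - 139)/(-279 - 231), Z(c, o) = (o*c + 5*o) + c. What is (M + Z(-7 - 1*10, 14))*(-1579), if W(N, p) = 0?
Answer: 148759169/510 ≈ 2.9168e+5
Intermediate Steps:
Z(c, o) = c + 5*o + c*o (Z(c, o) = (c*o + 5*o) + c = (5*o + c*o) + c = c + 5*o + c*o)
M = 139/510 (M = (0 - 139)/(-279 - 231) = -139/(-510) = -139*(-1/510) = 139/510 ≈ 0.27255)
(M + Z(-7 - 1*10, 14))*(-1579) = (139/510 + ((-7 - 1*10) + 5*14 + (-7 - 1*10)*14))*(-1579) = (139/510 + ((-7 - 10) + 70 + (-7 - 10)*14))*(-1579) = (139/510 + (-17 + 70 - 17*14))*(-1579) = (139/510 + (-17 + 70 - 238))*(-1579) = (139/510 - 185)*(-1579) = -94211/510*(-1579) = 148759169/510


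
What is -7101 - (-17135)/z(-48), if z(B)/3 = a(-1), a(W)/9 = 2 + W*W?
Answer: -558046/81 ≈ -6889.5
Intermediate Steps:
a(W) = 18 + 9*W**2 (a(W) = 9*(2 + W*W) = 9*(2 + W**2) = 18 + 9*W**2)
z(B) = 81 (z(B) = 3*(18 + 9*(-1)**2) = 3*(18 + 9*1) = 3*(18 + 9) = 3*27 = 81)
-7101 - (-17135)/z(-48) = -7101 - (-17135)/81 = -7101 - 1*(-17135/81) = -7101 + 17135/81 = -558046/81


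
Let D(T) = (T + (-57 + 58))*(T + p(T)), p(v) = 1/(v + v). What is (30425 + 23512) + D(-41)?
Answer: 2278677/41 ≈ 55578.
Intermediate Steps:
p(v) = 1/(2*v)
D(T) = (1 + T)*(T + 1/(2*T)) (D(T) = (T + (-57 + 58))*(T + 1/(2*T)) = (T + 1)*(T + 1/(2*T)) = (1 + T)*(T + 1/(2*T)))
(30425 + 23512) + D(-41) = (30425 + 23512) + (½ - 41 + (-41)² + (½)/(-41)) = 53937 + (½ - 41 + 1681 + (½)*(-1/41)) = 53937 + (½ - 41 + 1681 - 1/82) = 53937 + 67260/41 = 2278677/41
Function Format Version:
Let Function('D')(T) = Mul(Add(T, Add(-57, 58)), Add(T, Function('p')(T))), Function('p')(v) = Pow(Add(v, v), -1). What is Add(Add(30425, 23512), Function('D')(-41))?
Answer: Rational(2278677, 41) ≈ 55578.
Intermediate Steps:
Function('p')(v) = Mul(Rational(1, 2), Pow(v, -1)) (Function('p')(v) = Pow(Mul(2, v), -1) = Mul(Rational(1, 2), Pow(v, -1)))
Function('D')(T) = Mul(Add(1, T), Add(T, Mul(Rational(1, 2), Pow(T, -1)))) (Function('D')(T) = Mul(Add(T, Add(-57, 58)), Add(T, Mul(Rational(1, 2), Pow(T, -1)))) = Mul(Add(T, 1), Add(T, Mul(Rational(1, 2), Pow(T, -1)))) = Mul(Add(1, T), Add(T, Mul(Rational(1, 2), Pow(T, -1)))))
Add(Add(30425, 23512), Function('D')(-41)) = Add(Add(30425, 23512), Add(Rational(1, 2), -41, Pow(-41, 2), Mul(Rational(1, 2), Pow(-41, -1)))) = Add(53937, Add(Rational(1, 2), -41, 1681, Mul(Rational(1, 2), Rational(-1, 41)))) = Add(53937, Add(Rational(1, 2), -41, 1681, Rational(-1, 82))) = Add(53937, Rational(67260, 41)) = Rational(2278677, 41)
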